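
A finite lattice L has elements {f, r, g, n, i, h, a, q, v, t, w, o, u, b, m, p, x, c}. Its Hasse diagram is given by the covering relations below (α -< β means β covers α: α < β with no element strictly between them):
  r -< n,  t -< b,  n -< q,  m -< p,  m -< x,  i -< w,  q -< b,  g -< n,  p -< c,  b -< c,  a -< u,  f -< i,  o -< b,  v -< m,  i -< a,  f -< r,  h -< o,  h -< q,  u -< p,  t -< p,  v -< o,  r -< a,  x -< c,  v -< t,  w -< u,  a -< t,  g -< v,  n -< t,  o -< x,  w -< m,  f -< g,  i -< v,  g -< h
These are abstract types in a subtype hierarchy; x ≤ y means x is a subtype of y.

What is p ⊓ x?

Common lower bounds of {p, x}: f, g, i, m, v, w.
The greatest among these is m.

m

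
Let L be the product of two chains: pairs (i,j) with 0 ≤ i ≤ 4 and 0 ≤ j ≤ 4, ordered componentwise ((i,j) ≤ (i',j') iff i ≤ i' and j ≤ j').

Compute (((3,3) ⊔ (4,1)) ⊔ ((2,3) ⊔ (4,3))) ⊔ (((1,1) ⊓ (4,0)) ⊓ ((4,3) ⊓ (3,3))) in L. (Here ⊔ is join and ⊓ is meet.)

(4,3)

(3,3) ∨ (4,1) = (4,3)
(2,3) ∨ (4,3) = (4,3)
(4,3) ∨ (4,3) = (4,3)
(1,1) ∧ (4,0) = (1,0)
(4,3) ∧ (3,3) = (3,3)
(1,0) ∧ (3,3) = (1,0)
(4,3) ∨ (1,0) = (4,3)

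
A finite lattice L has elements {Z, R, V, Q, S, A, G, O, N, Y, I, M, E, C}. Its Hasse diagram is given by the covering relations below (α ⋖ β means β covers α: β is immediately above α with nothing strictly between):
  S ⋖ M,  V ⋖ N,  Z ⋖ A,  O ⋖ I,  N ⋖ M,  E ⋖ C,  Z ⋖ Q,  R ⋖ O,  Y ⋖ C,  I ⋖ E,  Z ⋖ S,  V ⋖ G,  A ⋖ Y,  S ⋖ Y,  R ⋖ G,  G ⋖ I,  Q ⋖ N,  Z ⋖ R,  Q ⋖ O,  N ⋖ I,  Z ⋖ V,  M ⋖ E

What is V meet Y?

Common lower bounds of {V, Y}: Z.
The greatest among these is Z.

Z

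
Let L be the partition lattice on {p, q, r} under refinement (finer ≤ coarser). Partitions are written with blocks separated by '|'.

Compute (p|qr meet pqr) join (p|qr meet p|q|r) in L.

p|qr ∧ pqr = p|qr
p|qr ∧ p|q|r = p|q|r
p|qr ∨ p|q|r = p|qr

p|qr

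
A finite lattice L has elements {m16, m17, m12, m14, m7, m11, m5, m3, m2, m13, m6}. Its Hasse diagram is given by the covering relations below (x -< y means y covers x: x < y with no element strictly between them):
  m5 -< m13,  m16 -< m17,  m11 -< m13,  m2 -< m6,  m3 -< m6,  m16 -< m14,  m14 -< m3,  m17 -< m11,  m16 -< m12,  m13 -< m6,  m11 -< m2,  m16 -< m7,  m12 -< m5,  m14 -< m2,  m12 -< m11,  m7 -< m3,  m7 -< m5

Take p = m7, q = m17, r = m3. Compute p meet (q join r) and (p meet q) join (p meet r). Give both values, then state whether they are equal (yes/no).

q join r = m6, so p meet (q join r) = m7 meet m6 = m7.
p meet q = m16 and p meet r = m7, so (p meet q) join (p meet r) = m16 join m7 = m7.
Equal: yes.

m7; m7; yes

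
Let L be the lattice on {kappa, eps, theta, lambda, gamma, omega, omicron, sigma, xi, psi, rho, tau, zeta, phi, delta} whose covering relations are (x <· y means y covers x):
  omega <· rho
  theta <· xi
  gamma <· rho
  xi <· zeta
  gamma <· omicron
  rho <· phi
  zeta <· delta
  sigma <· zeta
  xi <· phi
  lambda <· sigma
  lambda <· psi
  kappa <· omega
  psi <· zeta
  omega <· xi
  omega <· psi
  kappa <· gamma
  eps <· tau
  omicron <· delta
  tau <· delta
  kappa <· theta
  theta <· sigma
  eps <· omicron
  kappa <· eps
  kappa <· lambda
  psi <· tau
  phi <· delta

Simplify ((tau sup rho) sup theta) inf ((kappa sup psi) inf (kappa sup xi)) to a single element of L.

tau ∨ rho = delta
delta ∨ theta = delta
kappa ∨ psi = psi
kappa ∨ xi = xi
psi ∧ xi = omega
delta ∧ omega = omega

omega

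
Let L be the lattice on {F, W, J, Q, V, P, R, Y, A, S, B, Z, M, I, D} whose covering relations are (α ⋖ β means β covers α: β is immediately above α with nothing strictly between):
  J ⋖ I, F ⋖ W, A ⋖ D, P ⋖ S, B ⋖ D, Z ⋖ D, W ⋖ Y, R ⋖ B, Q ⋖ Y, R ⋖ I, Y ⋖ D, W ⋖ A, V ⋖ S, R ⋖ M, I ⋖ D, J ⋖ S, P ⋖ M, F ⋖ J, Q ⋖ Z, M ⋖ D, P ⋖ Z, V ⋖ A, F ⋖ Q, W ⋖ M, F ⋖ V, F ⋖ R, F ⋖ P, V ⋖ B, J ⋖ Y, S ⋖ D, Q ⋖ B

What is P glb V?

F

Common lower bounds of {P, V}: F.
The greatest among these is F.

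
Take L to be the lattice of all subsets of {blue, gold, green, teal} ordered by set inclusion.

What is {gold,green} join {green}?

{gold,green}

Under ⊆, join is union: {gold,green} ∪ {green} = {gold,green}.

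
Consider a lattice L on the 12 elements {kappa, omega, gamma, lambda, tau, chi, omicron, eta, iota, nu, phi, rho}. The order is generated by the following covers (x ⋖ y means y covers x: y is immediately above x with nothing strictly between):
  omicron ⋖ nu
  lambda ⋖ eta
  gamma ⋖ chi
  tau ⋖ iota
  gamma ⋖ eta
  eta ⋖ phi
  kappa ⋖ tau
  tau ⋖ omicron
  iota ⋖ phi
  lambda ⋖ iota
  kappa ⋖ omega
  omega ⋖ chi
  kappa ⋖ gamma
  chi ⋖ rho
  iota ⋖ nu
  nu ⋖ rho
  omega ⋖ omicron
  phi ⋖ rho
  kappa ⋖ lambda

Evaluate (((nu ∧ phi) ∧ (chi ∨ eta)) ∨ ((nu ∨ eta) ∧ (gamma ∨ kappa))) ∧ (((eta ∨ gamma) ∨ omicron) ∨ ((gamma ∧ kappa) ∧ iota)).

nu ∧ phi = iota
chi ∨ eta = rho
iota ∧ rho = iota
nu ∨ eta = rho
gamma ∨ kappa = gamma
rho ∧ gamma = gamma
iota ∨ gamma = phi
eta ∨ gamma = eta
eta ∨ omicron = rho
gamma ∧ kappa = kappa
kappa ∧ iota = kappa
rho ∨ kappa = rho
phi ∧ rho = phi

phi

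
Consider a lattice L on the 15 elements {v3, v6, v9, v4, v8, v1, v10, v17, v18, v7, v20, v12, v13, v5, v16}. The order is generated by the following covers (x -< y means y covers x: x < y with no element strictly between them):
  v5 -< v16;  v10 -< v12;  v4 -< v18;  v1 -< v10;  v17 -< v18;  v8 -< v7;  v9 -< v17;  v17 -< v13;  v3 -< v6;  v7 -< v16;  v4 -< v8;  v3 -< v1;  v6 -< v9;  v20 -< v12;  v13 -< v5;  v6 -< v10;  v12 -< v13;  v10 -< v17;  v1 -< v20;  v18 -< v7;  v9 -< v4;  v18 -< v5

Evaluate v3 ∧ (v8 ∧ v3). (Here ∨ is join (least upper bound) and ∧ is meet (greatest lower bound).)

v3

v8 ∧ v3 = v3
v3 ∧ v3 = v3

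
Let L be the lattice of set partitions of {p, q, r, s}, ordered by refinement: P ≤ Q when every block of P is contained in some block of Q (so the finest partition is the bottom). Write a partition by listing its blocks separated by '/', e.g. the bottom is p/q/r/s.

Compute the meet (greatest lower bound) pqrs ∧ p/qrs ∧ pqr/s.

p/qr/s

The meet (common refinement) of pqrs, p/qrs, pqr/s intersects blocks pairwise, giving p/qr/s.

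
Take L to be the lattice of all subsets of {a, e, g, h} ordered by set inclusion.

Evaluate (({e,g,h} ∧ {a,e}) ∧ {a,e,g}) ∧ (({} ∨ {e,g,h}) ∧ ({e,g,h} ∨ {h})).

{e,g,h} ∧ {a,e} = {e}
{e} ∧ {a,e,g} = {e}
{} ∨ {e,g,h} = {e,g,h}
{e,g,h} ∨ {h} = {e,g,h}
{e,g,h} ∧ {e,g,h} = {e,g,h}
{e} ∧ {e,g,h} = {e}

{e}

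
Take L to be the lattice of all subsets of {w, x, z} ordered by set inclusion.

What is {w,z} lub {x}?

{w,x,z}

Under ⊆, join is union: {w,z} ∪ {x} = {w,x,z}.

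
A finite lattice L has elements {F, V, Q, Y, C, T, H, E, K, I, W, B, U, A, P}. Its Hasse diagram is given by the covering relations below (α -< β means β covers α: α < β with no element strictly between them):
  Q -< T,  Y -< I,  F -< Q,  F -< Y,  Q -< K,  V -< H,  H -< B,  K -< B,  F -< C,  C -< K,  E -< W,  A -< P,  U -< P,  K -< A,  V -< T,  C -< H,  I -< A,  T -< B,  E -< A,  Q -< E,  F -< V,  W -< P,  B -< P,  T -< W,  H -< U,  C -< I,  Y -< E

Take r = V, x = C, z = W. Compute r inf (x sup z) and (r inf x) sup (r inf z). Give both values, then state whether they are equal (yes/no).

V; V; yes

x sup z = P, so r inf (x sup z) = V inf P = V.
r inf x = F and r inf z = V, so (r inf x) sup (r inf z) = F sup V = V.
Equal: yes.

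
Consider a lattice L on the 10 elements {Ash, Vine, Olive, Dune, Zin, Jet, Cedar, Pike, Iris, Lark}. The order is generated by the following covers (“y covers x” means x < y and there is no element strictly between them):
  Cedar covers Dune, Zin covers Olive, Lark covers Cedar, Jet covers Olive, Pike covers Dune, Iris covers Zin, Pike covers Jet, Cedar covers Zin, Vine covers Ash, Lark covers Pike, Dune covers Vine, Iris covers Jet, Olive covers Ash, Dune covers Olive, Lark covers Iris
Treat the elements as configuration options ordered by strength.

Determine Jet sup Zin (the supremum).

Common upper bounds of {Jet, Zin}: Iris, Lark.
The least among these is Iris.

Iris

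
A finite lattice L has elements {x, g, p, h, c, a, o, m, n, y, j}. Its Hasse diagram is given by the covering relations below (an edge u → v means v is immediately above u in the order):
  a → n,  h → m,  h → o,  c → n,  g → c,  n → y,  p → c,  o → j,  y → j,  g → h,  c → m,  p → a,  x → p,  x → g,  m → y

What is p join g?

Common upper bounds of {p, g}: c, j, m, n, y.
The least among these is c.

c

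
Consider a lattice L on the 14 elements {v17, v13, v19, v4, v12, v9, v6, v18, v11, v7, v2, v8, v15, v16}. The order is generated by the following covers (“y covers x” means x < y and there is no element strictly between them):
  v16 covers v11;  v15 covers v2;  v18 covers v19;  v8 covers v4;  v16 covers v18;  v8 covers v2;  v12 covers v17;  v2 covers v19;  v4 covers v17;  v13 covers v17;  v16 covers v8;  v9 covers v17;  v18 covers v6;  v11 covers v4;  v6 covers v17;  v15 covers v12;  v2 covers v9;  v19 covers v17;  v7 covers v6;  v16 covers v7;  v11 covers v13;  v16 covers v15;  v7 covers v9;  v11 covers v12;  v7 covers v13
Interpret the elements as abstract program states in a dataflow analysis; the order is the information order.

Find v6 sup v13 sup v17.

Common upper bounds of {v6, v13, v17}: v16, v7.
The least among these is v7.

v7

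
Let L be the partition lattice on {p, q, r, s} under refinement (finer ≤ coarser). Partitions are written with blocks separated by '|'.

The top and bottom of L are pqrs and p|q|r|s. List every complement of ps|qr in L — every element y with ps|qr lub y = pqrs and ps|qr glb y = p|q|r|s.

Need y with ps|qr ∨ y = pqrs and ps|qr ∧ y = p|q|r|s.
Checking each element gives: pq|rs, pq|r|s, pr|qs, pr|q|s, p|qs|r, p|q|rs.

pq|rs, pq|r|s, pr|qs, pr|q|s, p|qs|r, p|q|rs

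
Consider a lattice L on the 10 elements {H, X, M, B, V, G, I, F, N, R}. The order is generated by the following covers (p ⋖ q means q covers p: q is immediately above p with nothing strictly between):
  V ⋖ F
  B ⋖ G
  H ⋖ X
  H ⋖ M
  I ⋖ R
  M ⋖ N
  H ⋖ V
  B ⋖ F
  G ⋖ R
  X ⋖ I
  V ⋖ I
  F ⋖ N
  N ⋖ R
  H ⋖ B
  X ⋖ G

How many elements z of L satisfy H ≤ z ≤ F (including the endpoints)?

The interval [H, F] = {B, F, H, V}, which has 4 elements.

4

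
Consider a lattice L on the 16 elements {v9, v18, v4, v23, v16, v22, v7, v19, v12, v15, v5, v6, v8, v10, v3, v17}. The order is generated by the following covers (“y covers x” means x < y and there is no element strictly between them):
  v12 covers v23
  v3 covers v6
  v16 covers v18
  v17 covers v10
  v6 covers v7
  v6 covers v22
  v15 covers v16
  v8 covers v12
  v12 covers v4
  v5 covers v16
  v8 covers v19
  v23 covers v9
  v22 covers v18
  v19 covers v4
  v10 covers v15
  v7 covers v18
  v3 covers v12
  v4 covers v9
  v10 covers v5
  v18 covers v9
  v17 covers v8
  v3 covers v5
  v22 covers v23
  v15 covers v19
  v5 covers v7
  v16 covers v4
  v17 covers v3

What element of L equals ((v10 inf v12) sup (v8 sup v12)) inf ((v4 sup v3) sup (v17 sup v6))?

v8

v10 ∧ v12 = v4
v8 ∨ v12 = v8
v4 ∨ v8 = v8
v4 ∨ v3 = v3
v17 ∨ v6 = v17
v3 ∨ v17 = v17
v8 ∧ v17 = v8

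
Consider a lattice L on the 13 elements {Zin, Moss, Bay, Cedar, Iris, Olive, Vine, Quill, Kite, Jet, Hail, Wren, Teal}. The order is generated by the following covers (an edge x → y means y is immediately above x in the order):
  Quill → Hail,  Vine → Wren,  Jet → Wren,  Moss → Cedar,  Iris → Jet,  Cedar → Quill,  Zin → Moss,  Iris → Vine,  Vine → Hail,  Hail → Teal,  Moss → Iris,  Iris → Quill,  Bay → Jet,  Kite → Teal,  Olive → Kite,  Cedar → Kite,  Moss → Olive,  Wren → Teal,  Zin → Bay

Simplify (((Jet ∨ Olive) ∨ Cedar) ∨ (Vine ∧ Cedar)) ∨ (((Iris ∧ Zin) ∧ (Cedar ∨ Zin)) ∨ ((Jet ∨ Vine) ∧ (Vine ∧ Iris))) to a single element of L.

Teal

Jet ∨ Olive = Teal
Teal ∨ Cedar = Teal
Vine ∧ Cedar = Moss
Teal ∨ Moss = Teal
Iris ∧ Zin = Zin
Cedar ∨ Zin = Cedar
Zin ∧ Cedar = Zin
Jet ∨ Vine = Wren
Vine ∧ Iris = Iris
Wren ∧ Iris = Iris
Zin ∨ Iris = Iris
Teal ∨ Iris = Teal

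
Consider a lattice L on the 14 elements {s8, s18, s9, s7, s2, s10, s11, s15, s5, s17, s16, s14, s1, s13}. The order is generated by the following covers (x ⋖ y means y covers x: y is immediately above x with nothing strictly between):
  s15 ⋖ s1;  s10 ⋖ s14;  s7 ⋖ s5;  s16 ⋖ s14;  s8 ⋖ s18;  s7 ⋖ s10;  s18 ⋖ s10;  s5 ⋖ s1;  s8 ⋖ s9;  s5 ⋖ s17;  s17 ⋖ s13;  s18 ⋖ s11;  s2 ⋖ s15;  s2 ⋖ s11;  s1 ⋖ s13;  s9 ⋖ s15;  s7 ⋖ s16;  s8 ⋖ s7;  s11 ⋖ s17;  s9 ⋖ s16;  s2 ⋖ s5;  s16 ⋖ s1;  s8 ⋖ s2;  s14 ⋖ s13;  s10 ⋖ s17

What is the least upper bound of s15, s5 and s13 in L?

Common upper bounds of {s15, s5, s13}: s13.
The least among these is s13.

s13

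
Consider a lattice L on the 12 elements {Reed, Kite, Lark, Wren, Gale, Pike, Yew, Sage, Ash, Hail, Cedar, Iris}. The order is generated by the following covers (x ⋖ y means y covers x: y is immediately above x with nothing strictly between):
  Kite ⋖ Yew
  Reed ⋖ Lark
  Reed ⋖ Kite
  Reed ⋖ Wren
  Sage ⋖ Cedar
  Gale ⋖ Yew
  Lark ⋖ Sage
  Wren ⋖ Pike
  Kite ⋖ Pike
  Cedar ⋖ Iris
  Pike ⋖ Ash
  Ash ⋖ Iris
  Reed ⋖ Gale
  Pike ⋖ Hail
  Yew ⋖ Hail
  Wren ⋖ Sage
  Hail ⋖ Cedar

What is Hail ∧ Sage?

Wren

Common lower bounds of {Hail, Sage}: Reed, Wren.
The greatest among these is Wren.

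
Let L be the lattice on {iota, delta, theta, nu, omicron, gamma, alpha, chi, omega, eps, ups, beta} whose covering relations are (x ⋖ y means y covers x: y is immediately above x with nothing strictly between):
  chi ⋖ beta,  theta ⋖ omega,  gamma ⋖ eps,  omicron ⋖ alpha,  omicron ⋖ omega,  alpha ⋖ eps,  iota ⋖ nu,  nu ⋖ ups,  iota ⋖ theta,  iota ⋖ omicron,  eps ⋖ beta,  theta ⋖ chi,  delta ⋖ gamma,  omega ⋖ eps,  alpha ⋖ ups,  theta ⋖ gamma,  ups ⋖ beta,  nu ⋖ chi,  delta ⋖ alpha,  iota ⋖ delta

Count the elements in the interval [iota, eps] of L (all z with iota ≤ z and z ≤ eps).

The interval [iota, eps] = {alpha, delta, eps, gamma, iota, omega, omicron, theta}, which has 8 elements.

8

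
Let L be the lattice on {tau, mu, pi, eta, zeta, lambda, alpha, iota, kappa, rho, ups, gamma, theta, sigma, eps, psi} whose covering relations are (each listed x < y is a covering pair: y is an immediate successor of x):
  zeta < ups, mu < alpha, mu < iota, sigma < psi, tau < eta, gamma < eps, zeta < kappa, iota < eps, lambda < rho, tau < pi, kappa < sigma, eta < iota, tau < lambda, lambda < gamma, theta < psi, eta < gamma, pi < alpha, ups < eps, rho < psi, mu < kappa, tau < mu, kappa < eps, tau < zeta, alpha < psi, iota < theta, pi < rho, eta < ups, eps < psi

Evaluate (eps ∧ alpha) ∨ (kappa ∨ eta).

eps

eps ∧ alpha = mu
kappa ∨ eta = eps
mu ∨ eps = eps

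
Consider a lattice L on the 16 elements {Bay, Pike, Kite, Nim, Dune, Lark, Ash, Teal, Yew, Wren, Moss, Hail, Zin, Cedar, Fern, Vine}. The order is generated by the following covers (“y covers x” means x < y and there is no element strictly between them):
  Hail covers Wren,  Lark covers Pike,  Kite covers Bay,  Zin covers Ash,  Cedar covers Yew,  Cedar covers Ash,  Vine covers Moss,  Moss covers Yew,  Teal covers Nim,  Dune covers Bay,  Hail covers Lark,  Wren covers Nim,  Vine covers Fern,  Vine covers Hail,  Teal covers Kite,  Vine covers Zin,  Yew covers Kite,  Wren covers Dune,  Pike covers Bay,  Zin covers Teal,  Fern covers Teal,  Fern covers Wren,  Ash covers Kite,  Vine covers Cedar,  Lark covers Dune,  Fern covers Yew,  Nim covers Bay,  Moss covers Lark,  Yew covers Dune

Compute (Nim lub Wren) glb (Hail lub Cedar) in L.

Nim ∨ Wren = Wren
Hail ∨ Cedar = Vine
Wren ∧ Vine = Wren

Wren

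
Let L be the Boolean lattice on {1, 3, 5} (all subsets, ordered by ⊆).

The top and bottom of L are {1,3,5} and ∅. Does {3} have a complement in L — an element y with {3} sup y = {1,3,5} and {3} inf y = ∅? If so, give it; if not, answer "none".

{1,5}

Need y with {3} ∨ y = {1,3,5} and {3} ∧ y = ∅.
Checking each element gives: {1,5}.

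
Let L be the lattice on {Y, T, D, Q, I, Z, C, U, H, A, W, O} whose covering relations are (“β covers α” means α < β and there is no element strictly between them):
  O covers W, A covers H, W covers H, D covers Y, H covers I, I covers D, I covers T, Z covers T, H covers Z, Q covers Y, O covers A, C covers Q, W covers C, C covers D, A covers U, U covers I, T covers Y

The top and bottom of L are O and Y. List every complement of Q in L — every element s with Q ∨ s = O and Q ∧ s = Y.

Need s with Q ∨ s = O and Q ∧ s = Y.
Checking each element gives: A, U.

A, U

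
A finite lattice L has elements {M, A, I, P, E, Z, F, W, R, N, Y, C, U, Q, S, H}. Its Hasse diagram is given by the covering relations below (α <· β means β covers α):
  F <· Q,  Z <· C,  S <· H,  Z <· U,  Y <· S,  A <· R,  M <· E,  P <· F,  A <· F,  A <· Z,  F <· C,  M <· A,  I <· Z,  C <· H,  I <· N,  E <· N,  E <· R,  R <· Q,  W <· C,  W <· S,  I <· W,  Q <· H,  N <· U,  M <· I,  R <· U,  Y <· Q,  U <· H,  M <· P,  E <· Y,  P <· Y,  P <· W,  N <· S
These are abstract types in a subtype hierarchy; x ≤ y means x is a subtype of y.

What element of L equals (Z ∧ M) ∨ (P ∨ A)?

Z ∧ M = M
P ∨ A = F
M ∨ F = F

F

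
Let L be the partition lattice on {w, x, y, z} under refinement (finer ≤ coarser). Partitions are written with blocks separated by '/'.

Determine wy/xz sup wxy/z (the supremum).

wxyz

Common upper bounds of {wy/xz, wxy/z}: wxyz.
The least among these is wxyz.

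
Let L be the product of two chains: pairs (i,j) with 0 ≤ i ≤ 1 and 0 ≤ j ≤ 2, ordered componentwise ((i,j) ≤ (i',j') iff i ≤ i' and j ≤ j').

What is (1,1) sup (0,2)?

(1,2)

Common upper bounds of {(1,1), (0,2)}: (1,2).
The least among these is (1,2).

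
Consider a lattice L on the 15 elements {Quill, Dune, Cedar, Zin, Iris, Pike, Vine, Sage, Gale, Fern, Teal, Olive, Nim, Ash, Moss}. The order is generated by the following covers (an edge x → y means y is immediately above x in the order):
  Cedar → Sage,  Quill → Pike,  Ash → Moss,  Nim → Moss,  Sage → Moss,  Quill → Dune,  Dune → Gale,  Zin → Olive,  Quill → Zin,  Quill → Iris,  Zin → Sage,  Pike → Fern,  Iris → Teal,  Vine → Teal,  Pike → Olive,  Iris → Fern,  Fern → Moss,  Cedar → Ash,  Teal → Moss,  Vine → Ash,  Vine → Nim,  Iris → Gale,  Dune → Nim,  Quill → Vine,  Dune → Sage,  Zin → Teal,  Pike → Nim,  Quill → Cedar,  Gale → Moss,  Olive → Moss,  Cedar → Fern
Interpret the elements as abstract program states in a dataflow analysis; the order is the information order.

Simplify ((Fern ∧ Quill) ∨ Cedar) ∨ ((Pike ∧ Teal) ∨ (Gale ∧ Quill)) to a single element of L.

Cedar

Fern ∧ Quill = Quill
Quill ∨ Cedar = Cedar
Pike ∧ Teal = Quill
Gale ∧ Quill = Quill
Quill ∨ Quill = Quill
Cedar ∨ Quill = Cedar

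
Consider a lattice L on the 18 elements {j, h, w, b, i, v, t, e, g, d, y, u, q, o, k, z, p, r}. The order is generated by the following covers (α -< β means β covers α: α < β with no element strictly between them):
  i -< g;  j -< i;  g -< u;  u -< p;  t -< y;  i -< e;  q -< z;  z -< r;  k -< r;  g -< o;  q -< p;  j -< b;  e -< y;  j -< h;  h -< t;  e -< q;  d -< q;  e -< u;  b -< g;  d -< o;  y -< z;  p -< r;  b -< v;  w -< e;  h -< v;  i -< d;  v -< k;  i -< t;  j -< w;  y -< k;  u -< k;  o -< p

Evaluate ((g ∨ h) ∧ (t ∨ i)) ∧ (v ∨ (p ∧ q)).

t

g ∨ h = k
t ∨ i = t
k ∧ t = t
p ∧ q = q
v ∨ q = r
t ∧ r = t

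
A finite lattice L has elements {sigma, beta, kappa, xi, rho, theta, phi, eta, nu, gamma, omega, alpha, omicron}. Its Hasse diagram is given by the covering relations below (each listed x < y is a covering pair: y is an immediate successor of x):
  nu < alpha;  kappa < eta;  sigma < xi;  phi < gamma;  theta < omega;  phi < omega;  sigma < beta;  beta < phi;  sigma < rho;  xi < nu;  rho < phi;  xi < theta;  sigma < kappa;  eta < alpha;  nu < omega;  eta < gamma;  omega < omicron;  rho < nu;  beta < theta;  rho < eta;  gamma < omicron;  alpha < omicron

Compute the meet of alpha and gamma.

Common lower bounds of {alpha, gamma}: eta, kappa, rho, sigma.
The greatest among these is eta.

eta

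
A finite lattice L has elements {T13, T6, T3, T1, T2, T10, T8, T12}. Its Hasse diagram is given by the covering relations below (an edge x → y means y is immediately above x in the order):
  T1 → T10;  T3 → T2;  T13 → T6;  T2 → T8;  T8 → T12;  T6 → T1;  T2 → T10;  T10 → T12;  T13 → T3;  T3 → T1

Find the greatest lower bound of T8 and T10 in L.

T2

Common lower bounds of {T8, T10}: T13, T2, T3.
The greatest among these is T2.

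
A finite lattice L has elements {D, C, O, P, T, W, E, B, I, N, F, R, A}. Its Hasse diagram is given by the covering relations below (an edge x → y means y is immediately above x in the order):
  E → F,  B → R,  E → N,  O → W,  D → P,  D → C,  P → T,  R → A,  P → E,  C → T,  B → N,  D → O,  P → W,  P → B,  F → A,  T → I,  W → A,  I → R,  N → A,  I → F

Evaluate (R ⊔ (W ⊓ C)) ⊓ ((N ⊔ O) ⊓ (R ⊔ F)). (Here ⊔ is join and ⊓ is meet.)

R

W ∧ C = D
R ∨ D = R
N ∨ O = A
R ∨ F = A
A ∧ A = A
R ∧ A = R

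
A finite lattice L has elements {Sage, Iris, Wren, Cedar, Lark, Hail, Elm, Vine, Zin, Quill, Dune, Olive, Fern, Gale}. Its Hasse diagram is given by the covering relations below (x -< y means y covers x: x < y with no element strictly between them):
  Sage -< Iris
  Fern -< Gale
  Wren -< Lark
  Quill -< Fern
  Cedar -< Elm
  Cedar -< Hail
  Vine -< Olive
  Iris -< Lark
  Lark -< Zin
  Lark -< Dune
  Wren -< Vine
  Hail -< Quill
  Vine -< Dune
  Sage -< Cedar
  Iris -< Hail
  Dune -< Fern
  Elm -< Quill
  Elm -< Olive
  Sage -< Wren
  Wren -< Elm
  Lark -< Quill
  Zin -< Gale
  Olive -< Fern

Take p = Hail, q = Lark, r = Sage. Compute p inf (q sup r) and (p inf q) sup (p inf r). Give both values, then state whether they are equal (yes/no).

Iris; Iris; yes

q sup r = Lark, so p inf (q sup r) = Hail inf Lark = Iris.
p inf q = Iris and p inf r = Sage, so (p inf q) sup (p inf r) = Iris sup Sage = Iris.
Equal: yes.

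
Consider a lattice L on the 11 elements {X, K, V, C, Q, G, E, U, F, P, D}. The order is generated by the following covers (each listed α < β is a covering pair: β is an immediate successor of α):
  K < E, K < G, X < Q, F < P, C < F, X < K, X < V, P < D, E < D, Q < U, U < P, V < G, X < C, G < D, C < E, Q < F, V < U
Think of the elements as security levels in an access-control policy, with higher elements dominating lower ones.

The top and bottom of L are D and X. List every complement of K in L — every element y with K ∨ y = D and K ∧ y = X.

Need y with K ∨ y = D and K ∧ y = X.
Checking each element gives: F, P, Q, U.

F, P, Q, U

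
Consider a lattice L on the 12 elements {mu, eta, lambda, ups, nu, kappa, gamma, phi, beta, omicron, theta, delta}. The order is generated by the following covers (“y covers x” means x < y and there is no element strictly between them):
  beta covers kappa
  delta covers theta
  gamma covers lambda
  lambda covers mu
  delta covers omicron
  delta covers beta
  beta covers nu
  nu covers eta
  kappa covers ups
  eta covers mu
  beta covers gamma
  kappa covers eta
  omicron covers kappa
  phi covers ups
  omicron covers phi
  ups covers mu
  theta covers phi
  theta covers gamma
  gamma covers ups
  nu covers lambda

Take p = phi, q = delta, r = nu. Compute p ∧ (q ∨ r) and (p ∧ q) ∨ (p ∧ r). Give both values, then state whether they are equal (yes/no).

phi; phi; yes

q ∨ r = delta, so p ∧ (q ∨ r) = phi ∧ delta = phi.
p ∧ q = phi and p ∧ r = mu, so (p ∧ q) ∨ (p ∧ r) = phi ∨ mu = phi.
Equal: yes.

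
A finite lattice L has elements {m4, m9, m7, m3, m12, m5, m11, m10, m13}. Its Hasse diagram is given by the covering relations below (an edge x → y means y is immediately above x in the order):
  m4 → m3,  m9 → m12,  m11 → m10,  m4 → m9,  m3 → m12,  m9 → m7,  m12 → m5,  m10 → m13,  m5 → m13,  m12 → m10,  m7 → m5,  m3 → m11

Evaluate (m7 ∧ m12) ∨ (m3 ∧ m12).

m7 ∧ m12 = m9
m3 ∧ m12 = m3
m9 ∨ m3 = m12

m12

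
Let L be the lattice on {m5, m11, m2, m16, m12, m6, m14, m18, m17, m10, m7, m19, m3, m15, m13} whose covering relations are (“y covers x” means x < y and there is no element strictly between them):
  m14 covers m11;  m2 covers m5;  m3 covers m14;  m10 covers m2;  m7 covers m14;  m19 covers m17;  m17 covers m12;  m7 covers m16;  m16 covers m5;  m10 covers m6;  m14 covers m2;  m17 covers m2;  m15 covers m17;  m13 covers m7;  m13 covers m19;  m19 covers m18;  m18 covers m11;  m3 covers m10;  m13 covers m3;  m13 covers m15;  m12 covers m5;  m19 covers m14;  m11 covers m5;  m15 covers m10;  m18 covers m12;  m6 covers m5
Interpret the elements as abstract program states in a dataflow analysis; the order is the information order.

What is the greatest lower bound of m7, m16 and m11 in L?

Common lower bounds of {m7, m16, m11}: m5.
The greatest among these is m5.

m5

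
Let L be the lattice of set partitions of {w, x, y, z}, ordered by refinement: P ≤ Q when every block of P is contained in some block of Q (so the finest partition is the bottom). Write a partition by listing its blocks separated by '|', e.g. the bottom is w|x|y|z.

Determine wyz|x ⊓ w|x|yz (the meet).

The meet (common refinement) of wyz|x and w|x|yz intersects blocks pairwise, giving w|x|yz.

w|x|yz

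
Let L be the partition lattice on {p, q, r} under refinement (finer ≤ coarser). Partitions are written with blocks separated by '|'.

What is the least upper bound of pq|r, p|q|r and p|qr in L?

The join of pq|r, p|q|r, p|qr merges any blocks that overlap across the partitions, giving pqr.

pqr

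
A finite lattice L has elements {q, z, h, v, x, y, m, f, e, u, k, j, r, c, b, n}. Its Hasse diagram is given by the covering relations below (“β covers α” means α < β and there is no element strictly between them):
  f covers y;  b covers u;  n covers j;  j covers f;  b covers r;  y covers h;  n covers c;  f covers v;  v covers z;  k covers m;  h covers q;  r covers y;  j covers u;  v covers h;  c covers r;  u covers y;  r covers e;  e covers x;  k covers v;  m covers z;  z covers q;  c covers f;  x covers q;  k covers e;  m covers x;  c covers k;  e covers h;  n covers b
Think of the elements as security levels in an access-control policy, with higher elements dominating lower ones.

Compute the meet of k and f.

Common lower bounds of {k, f}: h, q, v, z.
The greatest among these is v.

v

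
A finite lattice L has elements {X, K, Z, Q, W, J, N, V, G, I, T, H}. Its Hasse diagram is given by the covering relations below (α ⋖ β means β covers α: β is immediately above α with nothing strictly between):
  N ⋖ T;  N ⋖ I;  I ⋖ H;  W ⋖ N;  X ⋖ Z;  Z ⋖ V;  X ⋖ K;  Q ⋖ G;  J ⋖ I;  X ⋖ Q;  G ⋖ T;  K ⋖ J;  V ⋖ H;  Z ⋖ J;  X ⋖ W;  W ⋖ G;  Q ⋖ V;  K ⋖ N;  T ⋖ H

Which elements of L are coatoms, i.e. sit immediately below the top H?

The coatoms are exactly the elements covered by H: I, T, V.

I, T, V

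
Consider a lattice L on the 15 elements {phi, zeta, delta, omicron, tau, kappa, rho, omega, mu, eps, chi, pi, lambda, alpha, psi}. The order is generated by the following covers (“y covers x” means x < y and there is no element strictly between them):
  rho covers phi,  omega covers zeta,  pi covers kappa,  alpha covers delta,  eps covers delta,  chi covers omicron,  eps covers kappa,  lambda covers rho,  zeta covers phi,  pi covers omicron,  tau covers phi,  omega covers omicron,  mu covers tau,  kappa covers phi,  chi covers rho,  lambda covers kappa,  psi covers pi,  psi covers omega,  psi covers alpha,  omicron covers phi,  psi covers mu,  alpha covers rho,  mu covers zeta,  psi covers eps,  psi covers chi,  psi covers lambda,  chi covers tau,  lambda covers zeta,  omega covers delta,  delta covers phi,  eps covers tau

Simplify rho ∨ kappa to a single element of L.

lambda

rho ∨ kappa = lambda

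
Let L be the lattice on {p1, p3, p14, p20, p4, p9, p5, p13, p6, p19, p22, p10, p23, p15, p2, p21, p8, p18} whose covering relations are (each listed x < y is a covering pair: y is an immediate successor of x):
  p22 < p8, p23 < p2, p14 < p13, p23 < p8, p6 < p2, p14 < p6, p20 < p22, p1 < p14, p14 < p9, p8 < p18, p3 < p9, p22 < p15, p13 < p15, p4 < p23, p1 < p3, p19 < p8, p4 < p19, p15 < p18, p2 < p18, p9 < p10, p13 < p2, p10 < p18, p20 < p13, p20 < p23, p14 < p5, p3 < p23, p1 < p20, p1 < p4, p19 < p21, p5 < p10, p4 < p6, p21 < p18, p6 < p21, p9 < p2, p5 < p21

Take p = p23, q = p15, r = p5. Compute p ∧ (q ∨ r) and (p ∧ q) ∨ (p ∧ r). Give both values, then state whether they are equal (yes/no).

p23; p20; no

q ∨ r = p18, so p ∧ (q ∨ r) = p23 ∧ p18 = p23.
p ∧ q = p20 and p ∧ r = p1, so (p ∧ q) ∨ (p ∧ r) = p20 ∨ p1 = p20.
Equal: no.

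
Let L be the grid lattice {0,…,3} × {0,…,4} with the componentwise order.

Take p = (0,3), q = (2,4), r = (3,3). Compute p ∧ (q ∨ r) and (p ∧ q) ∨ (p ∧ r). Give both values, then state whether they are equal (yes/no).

(0,3); (0,3); yes

q ∨ r = (3,4), so p ∧ (q ∨ r) = (0,3) ∧ (3,4) = (0,3).
p ∧ q = (0,3) and p ∧ r = (0,3), so (p ∧ q) ∨ (p ∧ r) = (0,3) ∨ (0,3) = (0,3).
Equal: yes.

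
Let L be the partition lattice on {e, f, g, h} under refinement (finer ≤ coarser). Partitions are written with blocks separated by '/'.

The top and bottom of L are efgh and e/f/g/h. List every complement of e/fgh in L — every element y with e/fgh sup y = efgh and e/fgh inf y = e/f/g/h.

Need y with e/fgh ∨ y = efgh and e/fgh ∧ y = e/f/g/h.
Checking each element gives: ef/g/h, eg/f/h, eh/f/g.

ef/g/h, eg/f/h, eh/f/g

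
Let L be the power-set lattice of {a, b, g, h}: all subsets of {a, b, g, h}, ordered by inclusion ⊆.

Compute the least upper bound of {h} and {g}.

Common upper bounds of {{h}, {g}}: {a,b,g,h}, {a,g,h}, {b,g,h}, {g,h}.
The least among these is {g,h}.

{g,h}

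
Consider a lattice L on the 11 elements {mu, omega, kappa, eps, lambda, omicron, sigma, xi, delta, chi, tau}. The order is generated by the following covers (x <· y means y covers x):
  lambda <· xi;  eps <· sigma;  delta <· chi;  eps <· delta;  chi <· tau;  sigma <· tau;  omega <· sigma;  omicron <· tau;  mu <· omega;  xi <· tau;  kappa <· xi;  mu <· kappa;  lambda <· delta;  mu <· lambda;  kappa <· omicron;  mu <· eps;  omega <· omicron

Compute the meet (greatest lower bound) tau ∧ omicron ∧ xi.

kappa

Common lower bounds of {tau, omicron, xi}: kappa, mu.
The greatest among these is kappa.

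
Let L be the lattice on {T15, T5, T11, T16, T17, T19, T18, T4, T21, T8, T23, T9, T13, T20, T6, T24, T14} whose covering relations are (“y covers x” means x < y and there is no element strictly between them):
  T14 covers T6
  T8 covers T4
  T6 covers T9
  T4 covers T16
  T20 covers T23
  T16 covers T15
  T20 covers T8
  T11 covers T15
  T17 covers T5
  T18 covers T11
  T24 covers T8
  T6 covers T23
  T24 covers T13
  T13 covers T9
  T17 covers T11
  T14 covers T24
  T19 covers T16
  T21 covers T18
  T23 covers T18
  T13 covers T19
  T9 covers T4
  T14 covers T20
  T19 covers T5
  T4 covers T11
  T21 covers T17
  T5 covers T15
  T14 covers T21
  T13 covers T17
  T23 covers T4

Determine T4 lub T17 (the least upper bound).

T13

Common upper bounds of {T4, T17}: T13, T14, T24.
The least among these is T13.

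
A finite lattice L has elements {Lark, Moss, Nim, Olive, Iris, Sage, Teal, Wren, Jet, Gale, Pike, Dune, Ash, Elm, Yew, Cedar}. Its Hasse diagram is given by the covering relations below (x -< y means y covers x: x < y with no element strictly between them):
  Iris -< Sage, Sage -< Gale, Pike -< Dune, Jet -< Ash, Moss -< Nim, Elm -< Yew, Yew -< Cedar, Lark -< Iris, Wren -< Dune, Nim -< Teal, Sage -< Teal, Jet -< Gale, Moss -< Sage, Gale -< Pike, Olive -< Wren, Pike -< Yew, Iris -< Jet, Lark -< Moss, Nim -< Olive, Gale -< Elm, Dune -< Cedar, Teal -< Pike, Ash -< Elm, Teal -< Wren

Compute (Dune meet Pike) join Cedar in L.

Cedar

Dune ∧ Pike = Pike
Pike ∨ Cedar = Cedar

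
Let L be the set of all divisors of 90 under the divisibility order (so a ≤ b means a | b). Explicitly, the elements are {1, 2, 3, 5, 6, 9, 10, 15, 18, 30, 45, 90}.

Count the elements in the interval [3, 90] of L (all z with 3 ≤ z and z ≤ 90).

The interval [3, 90] = {15, 18, 3, 30, 45, 6, 9, 90}, which has 8 elements.

8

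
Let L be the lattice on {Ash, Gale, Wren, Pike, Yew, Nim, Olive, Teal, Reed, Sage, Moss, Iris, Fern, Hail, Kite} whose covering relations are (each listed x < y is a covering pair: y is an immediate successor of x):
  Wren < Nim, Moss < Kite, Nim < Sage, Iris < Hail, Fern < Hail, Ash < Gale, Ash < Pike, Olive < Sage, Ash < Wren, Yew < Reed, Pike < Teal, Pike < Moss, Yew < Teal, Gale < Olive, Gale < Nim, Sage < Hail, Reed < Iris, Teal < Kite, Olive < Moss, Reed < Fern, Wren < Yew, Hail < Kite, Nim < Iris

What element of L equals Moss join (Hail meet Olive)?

Hail ∧ Olive = Olive
Moss ∨ Olive = Moss

Moss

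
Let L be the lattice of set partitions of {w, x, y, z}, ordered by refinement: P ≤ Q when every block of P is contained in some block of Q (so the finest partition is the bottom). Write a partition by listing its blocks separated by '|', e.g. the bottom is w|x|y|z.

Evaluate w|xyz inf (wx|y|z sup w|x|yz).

w|x|yz

wx|y|z ∨ w|x|yz = wx|yz
w|xyz ∧ wx|yz = w|x|yz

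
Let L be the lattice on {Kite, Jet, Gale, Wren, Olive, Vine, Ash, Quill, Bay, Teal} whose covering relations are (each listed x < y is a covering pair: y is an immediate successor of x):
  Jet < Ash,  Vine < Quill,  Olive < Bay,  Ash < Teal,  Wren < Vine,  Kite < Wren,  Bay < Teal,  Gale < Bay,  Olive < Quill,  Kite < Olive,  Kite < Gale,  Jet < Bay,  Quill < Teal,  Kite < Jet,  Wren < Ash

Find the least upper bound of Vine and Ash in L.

Teal

Common upper bounds of {Vine, Ash}: Teal.
The least among these is Teal.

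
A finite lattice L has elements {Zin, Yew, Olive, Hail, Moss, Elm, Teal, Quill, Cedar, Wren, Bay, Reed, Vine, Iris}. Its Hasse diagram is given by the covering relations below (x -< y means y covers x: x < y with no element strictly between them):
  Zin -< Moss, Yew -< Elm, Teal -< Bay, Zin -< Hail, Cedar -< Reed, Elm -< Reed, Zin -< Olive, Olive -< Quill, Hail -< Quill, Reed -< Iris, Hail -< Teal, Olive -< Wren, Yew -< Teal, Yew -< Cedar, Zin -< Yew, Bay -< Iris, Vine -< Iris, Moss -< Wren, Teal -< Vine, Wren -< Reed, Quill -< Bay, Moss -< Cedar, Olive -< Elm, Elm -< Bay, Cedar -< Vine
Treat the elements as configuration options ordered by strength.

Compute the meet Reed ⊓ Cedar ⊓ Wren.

Moss

Common lower bounds of {Reed, Cedar, Wren}: Moss, Zin.
The greatest among these is Moss.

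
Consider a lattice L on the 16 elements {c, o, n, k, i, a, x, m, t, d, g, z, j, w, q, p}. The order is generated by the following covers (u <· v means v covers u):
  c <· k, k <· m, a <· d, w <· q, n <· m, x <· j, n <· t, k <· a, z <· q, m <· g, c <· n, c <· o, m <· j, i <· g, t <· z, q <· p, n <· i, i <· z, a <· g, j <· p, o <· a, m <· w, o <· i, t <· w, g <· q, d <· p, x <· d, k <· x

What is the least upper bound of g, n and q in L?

Common upper bounds of {g, n, q}: p, q.
The least among these is q.

q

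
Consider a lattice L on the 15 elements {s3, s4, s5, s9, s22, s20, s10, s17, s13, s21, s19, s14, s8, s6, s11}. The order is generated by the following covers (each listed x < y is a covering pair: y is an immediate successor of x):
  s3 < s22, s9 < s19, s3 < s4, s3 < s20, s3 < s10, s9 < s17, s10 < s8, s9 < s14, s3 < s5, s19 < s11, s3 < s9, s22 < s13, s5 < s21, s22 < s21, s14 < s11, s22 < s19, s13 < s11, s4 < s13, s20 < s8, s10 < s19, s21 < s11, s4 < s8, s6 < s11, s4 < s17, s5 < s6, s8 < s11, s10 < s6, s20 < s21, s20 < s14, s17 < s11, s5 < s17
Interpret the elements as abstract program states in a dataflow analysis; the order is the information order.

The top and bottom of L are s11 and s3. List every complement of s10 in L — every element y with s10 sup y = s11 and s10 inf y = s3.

s13, s14, s17, s21

Need y with s10 ∨ y = s11 and s10 ∧ y = s3.
Checking each element gives: s13, s14, s17, s21.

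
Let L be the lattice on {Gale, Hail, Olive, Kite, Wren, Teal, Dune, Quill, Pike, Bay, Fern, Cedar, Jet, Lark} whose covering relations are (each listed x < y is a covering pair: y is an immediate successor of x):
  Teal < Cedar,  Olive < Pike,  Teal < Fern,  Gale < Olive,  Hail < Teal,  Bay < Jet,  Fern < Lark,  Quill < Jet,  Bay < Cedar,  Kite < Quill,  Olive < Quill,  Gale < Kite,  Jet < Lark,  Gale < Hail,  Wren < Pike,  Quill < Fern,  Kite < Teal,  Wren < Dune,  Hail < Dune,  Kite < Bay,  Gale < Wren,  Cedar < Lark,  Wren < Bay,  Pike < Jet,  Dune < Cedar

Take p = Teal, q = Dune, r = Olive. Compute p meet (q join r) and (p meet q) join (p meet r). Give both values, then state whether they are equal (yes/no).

q join r = Lark, so p meet (q join r) = Teal meet Lark = Teal.
p meet q = Hail and p meet r = Gale, so (p meet q) join (p meet r) = Hail join Gale = Hail.
Equal: no.

Teal; Hail; no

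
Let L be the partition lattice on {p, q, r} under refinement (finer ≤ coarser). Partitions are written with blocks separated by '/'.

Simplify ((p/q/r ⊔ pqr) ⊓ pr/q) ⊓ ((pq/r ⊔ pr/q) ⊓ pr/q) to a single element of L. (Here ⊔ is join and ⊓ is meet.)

pr/q

p/q/r ∨ pqr = pqr
pqr ∧ pr/q = pr/q
pq/r ∨ pr/q = pqr
pqr ∧ pr/q = pr/q
pr/q ∧ pr/q = pr/q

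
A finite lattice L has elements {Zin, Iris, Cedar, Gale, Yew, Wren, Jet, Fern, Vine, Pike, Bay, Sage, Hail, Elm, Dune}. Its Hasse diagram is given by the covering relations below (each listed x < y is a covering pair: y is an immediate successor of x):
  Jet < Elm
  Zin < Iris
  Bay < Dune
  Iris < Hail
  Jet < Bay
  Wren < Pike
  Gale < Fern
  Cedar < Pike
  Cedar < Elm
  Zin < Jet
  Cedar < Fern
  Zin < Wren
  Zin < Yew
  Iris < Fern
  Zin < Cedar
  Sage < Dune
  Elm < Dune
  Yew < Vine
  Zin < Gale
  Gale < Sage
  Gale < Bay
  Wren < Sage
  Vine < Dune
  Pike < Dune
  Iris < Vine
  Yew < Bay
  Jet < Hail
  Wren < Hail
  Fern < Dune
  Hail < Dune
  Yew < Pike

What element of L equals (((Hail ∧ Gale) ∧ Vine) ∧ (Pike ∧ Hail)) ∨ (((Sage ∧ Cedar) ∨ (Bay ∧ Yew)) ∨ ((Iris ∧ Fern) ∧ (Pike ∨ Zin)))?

Yew

Hail ∧ Gale = Zin
Zin ∧ Vine = Zin
Pike ∧ Hail = Wren
Zin ∧ Wren = Zin
Sage ∧ Cedar = Zin
Bay ∧ Yew = Yew
Zin ∨ Yew = Yew
Iris ∧ Fern = Iris
Pike ∨ Zin = Pike
Iris ∧ Pike = Zin
Yew ∨ Zin = Yew
Zin ∨ Yew = Yew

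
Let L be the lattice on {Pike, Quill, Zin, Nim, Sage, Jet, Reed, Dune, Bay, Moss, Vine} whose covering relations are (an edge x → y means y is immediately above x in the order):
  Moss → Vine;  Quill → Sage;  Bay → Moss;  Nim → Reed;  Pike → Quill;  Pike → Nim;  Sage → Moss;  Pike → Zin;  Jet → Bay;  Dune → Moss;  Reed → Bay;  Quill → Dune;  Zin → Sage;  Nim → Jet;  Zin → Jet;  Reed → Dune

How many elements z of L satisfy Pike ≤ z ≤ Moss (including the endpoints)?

10

The interval [Pike, Moss] = {Bay, Dune, Jet, Moss, Nim, Pike, Quill, Reed, Sage, Zin}, which has 10 elements.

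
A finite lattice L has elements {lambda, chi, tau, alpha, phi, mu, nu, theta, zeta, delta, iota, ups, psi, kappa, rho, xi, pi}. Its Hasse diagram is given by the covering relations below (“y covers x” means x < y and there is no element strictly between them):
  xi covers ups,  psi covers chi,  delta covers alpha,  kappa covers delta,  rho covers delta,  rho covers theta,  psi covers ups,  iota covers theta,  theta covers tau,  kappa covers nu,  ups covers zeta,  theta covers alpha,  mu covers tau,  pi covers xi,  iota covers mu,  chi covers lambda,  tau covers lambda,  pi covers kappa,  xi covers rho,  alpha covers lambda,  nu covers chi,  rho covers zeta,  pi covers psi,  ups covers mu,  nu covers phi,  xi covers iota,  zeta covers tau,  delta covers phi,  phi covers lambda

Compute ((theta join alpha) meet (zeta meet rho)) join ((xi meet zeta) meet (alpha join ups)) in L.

zeta

theta ∨ alpha = theta
zeta ∧ rho = zeta
theta ∧ zeta = tau
xi ∧ zeta = zeta
alpha ∨ ups = xi
zeta ∧ xi = zeta
tau ∨ zeta = zeta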